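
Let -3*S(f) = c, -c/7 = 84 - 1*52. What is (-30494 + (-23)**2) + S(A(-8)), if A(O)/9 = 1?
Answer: -89671/3 ≈ -29890.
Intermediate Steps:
A(O) = 9 (A(O) = 9*1 = 9)
c = -224 (c = -7*(84 - 1*52) = -7*(84 - 52) = -7*32 = -224)
S(f) = 224/3 (S(f) = -1/3*(-224) = 224/3)
(-30494 + (-23)**2) + S(A(-8)) = (-30494 + (-23)**2) + 224/3 = (-30494 + 529) + 224/3 = -29965 + 224/3 = -89671/3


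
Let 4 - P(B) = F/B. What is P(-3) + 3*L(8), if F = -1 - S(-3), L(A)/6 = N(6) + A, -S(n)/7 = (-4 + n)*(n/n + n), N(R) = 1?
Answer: 595/3 ≈ 198.33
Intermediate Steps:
S(n) = -7*(1 + n)*(-4 + n) (S(n) = -7*(-4 + n)*(n/n + n) = -7*(-4 + n)*(1 + n) = -7*(1 + n)*(-4 + n))
L(A) = 6 + 6*A (L(A) = 6*(1 + A) = 6 + 6*A)
F = 97 (F = -1 - (28 - 7*(-3)**2 + 21*(-3)) = -1 - (28 - 7*9 - 63) = -1 - (28 - 63 - 63) = -1 - 1*(-98) = -1 + 98 = 97)
P(B) = 4 - 97/B
P(-3) + 3*L(8) = (4 - 97/(-3)) + 3*(6 + 6*8) = (4 - 97*(-1/3)) + 3*(6 + 48) = (4 + 97/3) + 3*54 = 109/3 + 162 = 595/3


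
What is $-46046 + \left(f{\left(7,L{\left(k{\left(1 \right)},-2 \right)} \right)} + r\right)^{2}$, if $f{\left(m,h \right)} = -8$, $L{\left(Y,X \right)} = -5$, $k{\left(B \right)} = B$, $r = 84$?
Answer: $-40270$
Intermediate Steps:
$-46046 + \left(f{\left(7,L{\left(k{\left(1 \right)},-2 \right)} \right)} + r\right)^{2} = -46046 + \left(-8 + 84\right)^{2} = -46046 + 76^{2} = -46046 + 5776 = -40270$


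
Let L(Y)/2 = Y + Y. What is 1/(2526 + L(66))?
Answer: 1/2790 ≈ 0.00035842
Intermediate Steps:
L(Y) = 4*Y (L(Y) = 2*(Y + Y) = 2*(2*Y) = 4*Y)
1/(2526 + L(66)) = 1/(2526 + 4*66) = 1/(2526 + 264) = 1/2790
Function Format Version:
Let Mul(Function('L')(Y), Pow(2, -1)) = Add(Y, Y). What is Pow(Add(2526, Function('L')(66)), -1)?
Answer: Rational(1, 2790) ≈ 0.00035842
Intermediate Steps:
Function('L')(Y) = Mul(4, Y) (Function('L')(Y) = Mul(2, Add(Y, Y)) = Mul(2, Mul(2, Y)) = Mul(4, Y))
Pow(Add(2526, Function('L')(66)), -1) = Pow(Add(2526, Mul(4, 66)), -1) = Pow(Add(2526, 264), -1) = Pow(2790, -1) = Rational(1, 2790)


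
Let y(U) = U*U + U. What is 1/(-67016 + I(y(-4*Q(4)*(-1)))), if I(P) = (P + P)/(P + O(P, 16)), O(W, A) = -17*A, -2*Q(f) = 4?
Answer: -27/1809446 ≈ -1.4922e-5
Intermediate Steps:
Q(f) = -2 (Q(f) = -½*4 = -2)
y(U) = U + U² (y(U) = U² + U = U + U²)
I(P) = 2*P/(-272 + P) (I(P) = (P + P)/(P - 17*16) = (2*P)/(P - 272) = (2*P)/(-272 + P) = 2*P/(-272 + P))
1/(-67016 + I(y(-4*Q(4)*(-1)))) = 1/(-67016 + 2*((-4*(-2)*(-1))*(1 - 4*(-2)*(-1)))/(-272 + (-4*(-2)*(-1))*(1 - 4*(-2)*(-1)))) = 1/(-67016 + 2*((8*(-1))*(1 + 8*(-1)))/(-272 + (8*(-1))*(1 + 8*(-1)))) = 1/(-67016 + 2*(-8*(1 - 8))/(-272 - 8*(1 - 8))) = 1/(-67016 + 2*(-8*(-7))/(-272 - 8*(-7))) = 1/(-67016 + 2*56/(-272 + 56)) = 1/(-67016 + 2*56/(-216)) = 1/(-67016 + 2*56*(-1/216)) = 1/(-67016 - 14/27) = 1/(-1809446/27) = -27/1809446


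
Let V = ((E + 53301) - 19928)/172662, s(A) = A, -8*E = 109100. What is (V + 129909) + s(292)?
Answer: 14987189865/115108 ≈ 1.3020e+5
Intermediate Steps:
E = -27275/2 (E = -⅛*109100 = -27275/2 ≈ -13638.)
V = 13157/115108 (V = ((-27275/2 + 53301) - 19928)/172662 = (79327/2 - 19928)*(1/172662) = (39471/2)*(1/172662) = 13157/115108 ≈ 0.11430)
(V + 129909) + s(292) = (13157/115108 + 129909) + 292 = 14953578329/115108 + 292 = 14987189865/115108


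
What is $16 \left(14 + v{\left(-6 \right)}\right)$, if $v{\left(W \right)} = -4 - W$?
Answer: $256$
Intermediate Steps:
$16 \left(14 + v{\left(-6 \right)}\right) = 16 \left(14 - -2\right) = 16 \left(14 + \left(-4 + 6\right)\right) = 16 \left(14 + 2\right) = 16 \cdot 16 = 256$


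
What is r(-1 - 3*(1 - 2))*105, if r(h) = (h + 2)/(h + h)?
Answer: 105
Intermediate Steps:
r(h) = (2 + h)/(2*h) (r(h) = (2 + h)/((2*h)) = (2 + h)*(1/(2*h)) = (2 + h)/(2*h))
r(-1 - 3*(1 - 2))*105 = ((2 + (-1 - 3*(1 - 2)))/(2*(-1 - 3*(1 - 2))))*105 = ((2 + (-1 - 3*(-1)))/(2*(-1 - 3*(-1))))*105 = ((2 + (-1 + 3))/(2*(-1 + 3)))*105 = ((1/2)*(2 + 2)/2)*105 = ((1/2)*(1/2)*4)*105 = 1*105 = 105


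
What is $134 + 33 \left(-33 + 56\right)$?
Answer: $893$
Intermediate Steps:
$134 + 33 \left(-33 + 56\right) = 134 + 33 \cdot 23 = 134 + 759 = 893$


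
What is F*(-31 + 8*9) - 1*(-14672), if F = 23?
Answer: 15615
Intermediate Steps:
F*(-31 + 8*9) - 1*(-14672) = 23*(-31 + 8*9) - 1*(-14672) = 23*(-31 + 72) + 14672 = 23*41 + 14672 = 943 + 14672 = 15615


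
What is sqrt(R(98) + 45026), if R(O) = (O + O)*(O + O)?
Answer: sqrt(83442) ≈ 288.86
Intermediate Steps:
R(O) = 4*O**2 (R(O) = (2*O)*(2*O) = 4*O**2)
sqrt(R(98) + 45026) = sqrt(4*98**2 + 45026) = sqrt(4*9604 + 45026) = sqrt(38416 + 45026) = sqrt(83442)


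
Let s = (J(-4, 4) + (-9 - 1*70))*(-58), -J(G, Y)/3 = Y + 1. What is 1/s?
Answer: 1/5452 ≈ 0.00018342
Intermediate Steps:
J(G, Y) = -3 - 3*Y (J(G, Y) = -3*(Y + 1) = -3*(1 + Y) = -3 - 3*Y)
s = 5452 (s = ((-3 - 3*4) + (-9 - 1*70))*(-58) = ((-3 - 12) + (-9 - 70))*(-58) = (-15 - 79)*(-58) = -94*(-58) = 5452)
1/s = 1/5452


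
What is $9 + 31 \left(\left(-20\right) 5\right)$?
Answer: $-3091$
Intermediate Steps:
$9 + 31 \left(\left(-20\right) 5\right) = 9 + 31 \left(-100\right) = 9 - 3100 = -3091$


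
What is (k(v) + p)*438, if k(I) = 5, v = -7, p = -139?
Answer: -58692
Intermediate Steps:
(k(v) + p)*438 = (5 - 139)*438 = -134*438 = -58692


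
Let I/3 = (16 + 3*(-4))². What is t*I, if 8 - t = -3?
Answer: 528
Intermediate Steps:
t = 11 (t = 8 - 1*(-3) = 8 + 3 = 11)
I = 48 (I = 3*(16 + 3*(-4))² = 3*(16 - 12)² = 3*4² = 3*16 = 48)
t*I = 11*48 = 528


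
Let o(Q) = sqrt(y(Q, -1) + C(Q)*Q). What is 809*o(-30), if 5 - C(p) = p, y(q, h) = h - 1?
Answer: 1618*I*sqrt(263) ≈ 26240.0*I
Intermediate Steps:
y(q, h) = -1 + h
C(p) = 5 - p
o(Q) = sqrt(-2 + Q*(5 - Q)) (o(Q) = sqrt((-1 - 1) + (5 - Q)*Q) = sqrt(-2 + Q*(5 - Q)))
809*o(-30) = 809*sqrt(-2 - 1*(-30)*(-5 - 30)) = 809*sqrt(-2 - 1*(-30)*(-35)) = 809*sqrt(-2 - 1050) = 809*sqrt(-1052) = 809*(2*I*sqrt(263)) = 1618*I*sqrt(263)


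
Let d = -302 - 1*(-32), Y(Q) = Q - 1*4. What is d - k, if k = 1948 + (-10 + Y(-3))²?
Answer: -2507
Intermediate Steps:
Y(Q) = -4 + Q (Y(Q) = Q - 4 = -4 + Q)
d = -270 (d = -302 + 32 = -270)
k = 2237 (k = 1948 + (-10 + (-4 - 3))² = 1948 + (-10 - 7)² = 1948 + (-17)² = 1948 + 289 = 2237)
d - k = -270 - 1*2237 = -270 - 2237 = -2507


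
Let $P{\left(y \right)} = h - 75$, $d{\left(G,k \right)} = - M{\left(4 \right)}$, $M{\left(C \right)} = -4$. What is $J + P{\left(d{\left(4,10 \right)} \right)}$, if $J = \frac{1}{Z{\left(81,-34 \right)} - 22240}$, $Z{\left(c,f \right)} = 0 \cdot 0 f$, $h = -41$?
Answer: $- \frac{2579841}{22240} \approx -116.0$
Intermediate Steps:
$Z{\left(c,f \right)} = 0$ ($Z{\left(c,f \right)} = 0 f = 0$)
$d{\left(G,k \right)} = 4$ ($d{\left(G,k \right)} = \left(-1\right) \left(-4\right) = 4$)
$P{\left(y \right)} = -116$ ($P{\left(y \right)} = -41 - 75 = -116$)
$J = - \frac{1}{22240}$ ($J = \frac{1}{0 - 22240} = \frac{1}{-22240} = - \frac{1}{22240} \approx -4.4964 \cdot 10^{-5}$)
$J + P{\left(d{\left(4,10 \right)} \right)} = - \frac{1}{22240} - 116 = - \frac{2579841}{22240}$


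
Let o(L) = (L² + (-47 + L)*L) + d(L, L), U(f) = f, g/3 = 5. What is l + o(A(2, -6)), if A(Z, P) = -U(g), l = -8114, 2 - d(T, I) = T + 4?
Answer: -6946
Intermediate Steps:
g = 15 (g = 3*5 = 15)
d(T, I) = -2 - T (d(T, I) = 2 - (T + 4) = 2 - (4 + T) = 2 + (-4 - T) = -2 - T)
A(Z, P) = -15 (A(Z, P) = -1*15 = -15)
o(L) = -2 + L² - L + L*(-47 + L) (o(L) = (L² + (-47 + L)*L) + (-2 - L) = (L² + L*(-47 + L)) + (-2 - L) = -2 + L² - L + L*(-47 + L))
l + o(A(2, -6)) = -8114 + (-2 - 48*(-15) + 2*(-15)²) = -8114 + (-2 + 720 + 2*225) = -8114 + (-2 + 720 + 450) = -8114 + 1168 = -6946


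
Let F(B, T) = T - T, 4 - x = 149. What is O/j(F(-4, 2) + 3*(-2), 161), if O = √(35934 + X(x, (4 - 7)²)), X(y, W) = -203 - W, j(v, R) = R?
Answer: √35722/161 ≈ 1.1739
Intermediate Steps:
x = -145 (x = 4 - 1*149 = 4 - 149 = -145)
F(B, T) = 0
O = √35722 (O = √(35934 + (-203 - (4 - 7)²)) = √(35934 + (-203 - 1*(-3)²)) = √(35934 + (-203 - 1*9)) = √(35934 + (-203 - 9)) = √(35934 - 212) = √35722 ≈ 189.00)
O/j(F(-4, 2) + 3*(-2), 161) = √35722/161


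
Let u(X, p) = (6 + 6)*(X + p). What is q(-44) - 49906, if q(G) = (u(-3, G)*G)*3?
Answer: 24542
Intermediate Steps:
u(X, p) = 12*X + 12*p (u(X, p) = 12*(X + p) = 12*X + 12*p)
q(G) = 3*G*(-36 + 12*G) (q(G) = ((12*(-3) + 12*G)*G)*3 = ((-36 + 12*G)*G)*3 = (G*(-36 + 12*G))*3 = 3*G*(-36 + 12*G))
q(-44) - 49906 = 36*(-44)*(-3 - 44) - 49906 = 36*(-44)*(-47) - 49906 = 74448 - 49906 = 24542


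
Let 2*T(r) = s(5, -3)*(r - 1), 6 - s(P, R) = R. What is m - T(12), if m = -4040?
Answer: -8179/2 ≈ -4089.5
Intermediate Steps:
s(P, R) = 6 - R
T(r) = -9/2 + 9*r/2 (T(r) = ((6 - 1*(-3))*(r - 1))/2 = ((6 + 3)*(-1 + r))/2 = (9*(-1 + r))/2 = (-9 + 9*r)/2 = -9/2 + 9*r/2)
m - T(12) = -4040 - (-9/2 + (9/2)*12) = -4040 - (-9/2 + 54) = -4040 - 1*99/2 = -4040 - 99/2 = -8179/2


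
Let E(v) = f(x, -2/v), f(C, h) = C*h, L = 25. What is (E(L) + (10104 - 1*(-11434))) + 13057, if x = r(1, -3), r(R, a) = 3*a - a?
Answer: 864887/25 ≈ 34596.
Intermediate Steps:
r(R, a) = 2*a
x = -6 (x = 2*(-3) = -6)
E(v) = 12/v (E(v) = -(-12)/v = 12/v)
(E(L) + (10104 - 1*(-11434))) + 13057 = (12/25 + (10104 - 1*(-11434))) + 13057 = (12*(1/25) + (10104 + 11434)) + 13057 = (12/25 + 21538) + 13057 = 538462/25 + 13057 = 864887/25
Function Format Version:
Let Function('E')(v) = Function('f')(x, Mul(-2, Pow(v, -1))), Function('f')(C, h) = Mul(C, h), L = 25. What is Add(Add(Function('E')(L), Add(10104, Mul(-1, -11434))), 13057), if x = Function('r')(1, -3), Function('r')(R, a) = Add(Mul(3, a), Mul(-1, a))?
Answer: Rational(864887, 25) ≈ 34596.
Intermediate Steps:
Function('r')(R, a) = Mul(2, a)
x = -6 (x = Mul(2, -3) = -6)
Function('E')(v) = Mul(12, Pow(v, -1)) (Function('E')(v) = Mul(-6, Mul(-2, Pow(v, -1))) = Mul(12, Pow(v, -1)))
Add(Add(Function('E')(L), Add(10104, Mul(-1, -11434))), 13057) = Add(Add(Mul(12, Pow(25, -1)), Add(10104, Mul(-1, -11434))), 13057) = Add(Add(Mul(12, Rational(1, 25)), Add(10104, 11434)), 13057) = Add(Add(Rational(12, 25), 21538), 13057) = Add(Rational(538462, 25), 13057) = Rational(864887, 25)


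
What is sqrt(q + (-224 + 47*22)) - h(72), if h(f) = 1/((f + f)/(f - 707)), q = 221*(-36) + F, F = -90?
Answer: 635/144 + 6*I*sqrt(201) ≈ 4.4097 + 85.065*I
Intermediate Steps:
q = -8046 (q = 221*(-36) - 90 = -7956 - 90 = -8046)
h(f) = (-707 + f)/(2*f) (h(f) = 1/((2*f)/(-707 + f)) = 1/(2*f/(-707 + f)) = (-707 + f)/(2*f))
sqrt(q + (-224 + 47*22)) - h(72) = sqrt(-8046 + (-224 + 47*22)) - (-707 + 72)/(2*72) = sqrt(-8046 + (-224 + 1034)) - (-635)/(2*72) = sqrt(-8046 + 810) - 1*(-635/144) = sqrt(-7236) + 635/144 = 6*I*sqrt(201) + 635/144 = 635/144 + 6*I*sqrt(201)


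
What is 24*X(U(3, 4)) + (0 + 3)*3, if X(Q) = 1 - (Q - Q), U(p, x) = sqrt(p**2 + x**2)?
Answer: 33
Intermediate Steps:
X(Q) = 1 (X(Q) = 1 - 1*0 = 1 + 0 = 1)
24*X(U(3, 4)) + (0 + 3)*3 = 24*1 + (0 + 3)*3 = 24 + 3*3 = 24 + 9 = 33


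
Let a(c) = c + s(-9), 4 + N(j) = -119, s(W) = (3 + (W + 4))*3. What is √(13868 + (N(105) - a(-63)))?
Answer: √13814 ≈ 117.53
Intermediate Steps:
s(W) = 21 + 3*W (s(W) = (3 + (4 + W))*3 = (7 + W)*3 = 21 + 3*W)
N(j) = -123 (N(j) = -4 - 119 = -123)
a(c) = -6 + c (a(c) = c + (21 + 3*(-9)) = c + (21 - 27) = c - 6 = -6 + c)
√(13868 + (N(105) - a(-63))) = √(13868 + (-123 - (-6 - 63))) = √(13868 + (-123 - 1*(-69))) = √(13868 + (-123 + 69)) = √(13868 - 54) = √13814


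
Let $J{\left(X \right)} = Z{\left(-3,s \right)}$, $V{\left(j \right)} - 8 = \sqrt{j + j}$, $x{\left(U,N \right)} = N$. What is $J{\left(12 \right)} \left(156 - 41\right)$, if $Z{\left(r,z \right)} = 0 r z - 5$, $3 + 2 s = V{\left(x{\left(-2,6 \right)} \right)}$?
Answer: $-575$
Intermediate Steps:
$V{\left(j \right)} = 8 + \sqrt{2} \sqrt{j}$ ($V{\left(j \right)} = 8 + \sqrt{j + j} = 8 + \sqrt{2 j} = 8 + \sqrt{2} \sqrt{j}$)
$s = \frac{5}{2} + \sqrt{3}$ ($s = - \frac{3}{2} + \frac{8 + \sqrt{2} \sqrt{6}}{2} = - \frac{3}{2} + \frac{8 + 2 \sqrt{3}}{2} = - \frac{3}{2} + \left(4 + \sqrt{3}\right) = \frac{5}{2} + \sqrt{3} \approx 4.232$)
$Z{\left(r,z \right)} = -5$ ($Z{\left(r,z \right)} = 0 z - 5 = 0 - 5 = -5$)
$J{\left(X \right)} = -5$
$J{\left(12 \right)} \left(156 - 41\right) = - 5 \left(156 - 41\right) = \left(-5\right) 115 = -575$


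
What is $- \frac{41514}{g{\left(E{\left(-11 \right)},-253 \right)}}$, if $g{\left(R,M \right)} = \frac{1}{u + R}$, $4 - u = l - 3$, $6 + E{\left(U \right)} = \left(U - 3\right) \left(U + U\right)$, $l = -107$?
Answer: $-17269824$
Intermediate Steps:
$E{\left(U \right)} = -6 + 2 U \left(-3 + U\right)$ ($E{\left(U \right)} = -6 + \left(U - 3\right) \left(U + U\right) = -6 + \left(-3 + U\right) 2 U = -6 + 2 U \left(-3 + U\right)$)
$u = 114$ ($u = 4 - \left(-107 - 3\right) = 4 - -110 = 4 + 110 = 114$)
$g{\left(R,M \right)} = \frac{1}{114 + R}$
$- \frac{41514}{g{\left(E{\left(-11 \right)},-253 \right)}} = - \frac{41514}{\frac{1}{114 - \left(-60 - 242\right)}} = - \frac{41514}{\frac{1}{114 + \left(-6 + 66 + 2 \cdot 121\right)}} = - \frac{41514}{\frac{1}{114 + \left(-6 + 66 + 242\right)}} = - \frac{41514}{\frac{1}{114 + 302}} = - \frac{41514}{\frac{1}{416}} = - 41514 \frac{1}{\frac{1}{416}} = \left(-41514\right) 416 = -17269824$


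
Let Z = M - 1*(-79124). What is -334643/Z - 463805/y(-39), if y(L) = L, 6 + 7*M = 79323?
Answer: 41940430198/3527745 ≈ 11889.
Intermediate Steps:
M = 11331 (M = -6/7 + (1/7)*79323 = -6/7 + 79323/7 = 11331)
Z = 90455 (Z = 11331 - 1*(-79124) = 11331 + 79124 = 90455)
-334643/Z - 463805/y(-39) = -334643/90455 - 463805/(-39) = -334643*1/90455 - 463805*(-1/39) = -334643/90455 + 463805/39 = 41940430198/3527745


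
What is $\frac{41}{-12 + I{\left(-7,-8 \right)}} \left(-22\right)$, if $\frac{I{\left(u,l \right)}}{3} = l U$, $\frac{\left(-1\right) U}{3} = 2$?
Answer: $- \frac{41}{6} \approx -6.8333$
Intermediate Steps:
$U = -6$ ($U = \left(-3\right) 2 = -6$)
$I{\left(u,l \right)} = - 18 l$ ($I{\left(u,l \right)} = 3 l \left(-6\right) = 3 \left(- 6 l\right) = - 18 l$)
$\frac{41}{-12 + I{\left(-7,-8 \right)}} \left(-22\right) = \frac{41}{-12 - -144} \left(-22\right) = \frac{41}{-12 + 144} \left(-22\right) = \frac{41}{132} \left(-22\right) = - \frac{41}{6}$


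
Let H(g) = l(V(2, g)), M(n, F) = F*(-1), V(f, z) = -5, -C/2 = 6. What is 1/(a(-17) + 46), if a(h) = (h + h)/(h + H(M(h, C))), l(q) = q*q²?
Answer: 71/3283 ≈ 0.021627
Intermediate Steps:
C = -12 (C = -2*6 = -12)
M(n, F) = -F
l(q) = q³
H(g) = -125 (H(g) = (-5)³ = -125)
a(h) = 2*h/(-125 + h) (a(h) = (h + h)/(h - 125) = (2*h)/(-125 + h) = 2*h/(-125 + h))
1/(a(-17) + 46) = 1/(2*(-17)/(-125 - 17) + 46) = 1/(2*(-17)/(-142) + 46) = 1/(2*(-17)*(-1/142) + 46) = 1/(17/71 + 46) = 1/(3283/71) = 71/3283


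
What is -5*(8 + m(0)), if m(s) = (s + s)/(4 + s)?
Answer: -40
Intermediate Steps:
m(s) = 2*s/(4 + s) (m(s) = (2*s)/(4 + s) = 2*s/(4 + s))
-5*(8 + m(0)) = -5*(8 + 2*0/(4 + 0)) = -5*(8 + 2*0/4) = -5*(8 + 2*0*(1/4)) = -5*(8 + 0) = -5*8 = -40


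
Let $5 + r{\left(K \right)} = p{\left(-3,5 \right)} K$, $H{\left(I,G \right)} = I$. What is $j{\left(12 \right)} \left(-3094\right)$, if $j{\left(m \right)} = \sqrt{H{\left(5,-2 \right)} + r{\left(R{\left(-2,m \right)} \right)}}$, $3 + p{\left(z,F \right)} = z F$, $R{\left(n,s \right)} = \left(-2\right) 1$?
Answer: $-18564$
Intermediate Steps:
$R{\left(n,s \right)} = -2$
$p{\left(z,F \right)} = -3 + F z$ ($p{\left(z,F \right)} = -3 + z F = -3 + F z$)
$r{\left(K \right)} = -5 - 18 K$ ($r{\left(K \right)} = -5 + \left(-3 + 5 \left(-3\right)\right) K = -5 + \left(-3 - 15\right) K = -5 - 18 K$)
$j{\left(m \right)} = 6$ ($j{\left(m \right)} = \sqrt{5 - -31} = \sqrt{5 + \left(-5 + 36\right)} = \sqrt{5 + 31} = \sqrt{36} = 6$)
$j{\left(12 \right)} \left(-3094\right) = 6 \left(-3094\right) = -18564$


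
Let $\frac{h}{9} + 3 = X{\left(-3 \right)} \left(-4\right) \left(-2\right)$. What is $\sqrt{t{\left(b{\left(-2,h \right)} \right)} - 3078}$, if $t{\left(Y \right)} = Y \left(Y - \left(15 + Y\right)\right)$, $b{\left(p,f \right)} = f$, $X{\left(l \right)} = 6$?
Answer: $9 i \sqrt{113} \approx 95.671 i$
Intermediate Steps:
$h = 405$ ($h = -27 + 9 \cdot 6 \left(-4\right) \left(-2\right) = -27 + 9 \left(\left(-24\right) \left(-2\right)\right) = -27 + 9 \cdot 48 = -27 + 432 = 405$)
$t{\left(Y \right)} = - 15 Y$ ($t{\left(Y \right)} = Y \left(-15\right) = - 15 Y$)
$\sqrt{t{\left(b{\left(-2,h \right)} \right)} - 3078} = \sqrt{\left(-15\right) 405 - 3078} = \sqrt{-6075 - 3078} = \sqrt{-9153} = 9 i \sqrt{113}$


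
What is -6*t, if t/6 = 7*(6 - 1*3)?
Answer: -756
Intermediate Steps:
t = 126 (t = 6*(7*(6 - 1*3)) = 6*(7*(6 - 3)) = 6*(7*3) = 6*21 = 126)
-6*t = -6*126 = -756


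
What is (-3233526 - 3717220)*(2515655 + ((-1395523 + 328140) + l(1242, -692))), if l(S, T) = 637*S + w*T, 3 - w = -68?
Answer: -15224177259324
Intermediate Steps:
w = 71 (w = 3 - 1*(-68) = 3 + 68 = 71)
l(S, T) = 71*T + 637*S (l(S, T) = 637*S + 71*T = 71*T + 637*S)
(-3233526 - 3717220)*(2515655 + ((-1395523 + 328140) + l(1242, -692))) = (-3233526 - 3717220)*(2515655 + ((-1395523 + 328140) + (71*(-692) + 637*1242))) = -6950746*(2515655 + (-1067383 + (-49132 + 791154))) = -6950746*(2515655 + (-1067383 + 742022)) = -6950746*(2515655 - 325361) = -6950746*2190294 = -15224177259324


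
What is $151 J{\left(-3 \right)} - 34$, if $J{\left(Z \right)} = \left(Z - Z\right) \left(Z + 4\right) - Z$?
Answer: $419$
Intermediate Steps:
$J{\left(Z \right)} = - Z$ ($J{\left(Z \right)} = 0 \left(4 + Z\right) - Z = 0 - Z = - Z$)
$151 J{\left(-3 \right)} - 34 = 151 \left(\left(-1\right) \left(-3\right)\right) - 34 = 151 \cdot 3 - 34 = 453 - 34 = 419$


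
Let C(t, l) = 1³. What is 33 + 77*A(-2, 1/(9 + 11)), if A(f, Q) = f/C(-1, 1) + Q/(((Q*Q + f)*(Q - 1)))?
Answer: -1806101/15181 ≈ -118.97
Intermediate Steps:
C(t, l) = 1
A(f, Q) = f + Q/((-1 + Q)*(f + Q²)) (A(f, Q) = f/1 + Q/(((Q*Q + f)*(Q - 1))) = f*1 + Q/(((Q² + f)*(-1 + Q))) = f + Q/(((f + Q²)*(-1 + Q))) = f + Q/(((-1 + Q)*(f + Q²))) = f + Q*(1/((-1 + Q)*(f + Q²))) = f + Q/((-1 + Q)*(f + Q²)))
33 + 77*A(-2, 1/(9 + 11)) = 33 + 77*((1/(9 + 11) - 1*(-2)² + (-2)²/(9 + 11) - 2/(9 + 11)³ - 1*(-2)*(1/(9 + 11))²)/((1/(9 + 11))³ - 1*(-2) - (1/(9 + 11))² - 2/(9 + 11))) = 33 + 77*((1/20 - 1*4 + 4/20 - 2*(1/20)³ - 1*(-2)*(1/20)²)/((1/20)³ + 2 - (1/20)² - 2/20)) = 33 + 77*((1/20 - 4 + (1/20)*4 - 2*(1/20)³ - 1*(-2)*(1/20)²)/((1/20)³ + 2 - (1/20)² + (1/20)*(-2))) = 33 + 77*((1/20 - 4 + ⅕ - 2*1/8000 - 1*(-2)*1/400)/(1/8000 + 2 - 1*1/400 - ⅒)) = 33 + 77*((1/20 - 4 + ⅕ - 1/4000 + 1/200)/(1/8000 + 2 - 1/400 - ⅒)) = 33 + 77*(-14981/4000/(15181/8000)) = 33 + 77*((8000/15181)*(-14981/4000)) = 33 + 77*(-29962/15181) = 33 - 2307074/15181 = -1806101/15181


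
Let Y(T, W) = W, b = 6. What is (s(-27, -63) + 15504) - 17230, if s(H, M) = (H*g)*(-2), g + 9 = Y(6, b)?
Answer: -1888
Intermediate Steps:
g = -3 (g = -9 + 6 = -3)
s(H, M) = 6*H (s(H, M) = (H*(-3))*(-2) = -3*H*(-2) = 6*H)
(s(-27, -63) + 15504) - 17230 = (6*(-27) + 15504) - 17230 = (-162 + 15504) - 17230 = 15342 - 17230 = -1888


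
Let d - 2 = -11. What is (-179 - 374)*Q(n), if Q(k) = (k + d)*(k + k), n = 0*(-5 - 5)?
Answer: 0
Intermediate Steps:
d = -9 (d = 2 - 11 = -9)
n = 0 (n = 0*(-10) = 0)
Q(k) = 2*k*(-9 + k) (Q(k) = (k - 9)*(k + k) = (-9 + k)*(2*k) = 2*k*(-9 + k))
(-179 - 374)*Q(n) = (-179 - 374)*(2*0*(-9 + 0)) = -1106*0*(-9) = -553*0 = 0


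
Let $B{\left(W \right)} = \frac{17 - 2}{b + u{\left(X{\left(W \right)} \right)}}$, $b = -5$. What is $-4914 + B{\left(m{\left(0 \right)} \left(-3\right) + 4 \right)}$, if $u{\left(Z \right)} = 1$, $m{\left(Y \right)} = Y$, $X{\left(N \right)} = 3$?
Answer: $- \frac{19671}{4} \approx -4917.8$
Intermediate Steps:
$B{\left(W \right)} = - \frac{15}{4}$ ($B{\left(W \right)} = \frac{17 - 2}{-5 + 1} = \frac{15}{-4} = 15 \left(- \frac{1}{4}\right) = - \frac{15}{4}$)
$-4914 + B{\left(m{\left(0 \right)} \left(-3\right) + 4 \right)} = -4914 - \frac{15}{4} = - \frac{19671}{4}$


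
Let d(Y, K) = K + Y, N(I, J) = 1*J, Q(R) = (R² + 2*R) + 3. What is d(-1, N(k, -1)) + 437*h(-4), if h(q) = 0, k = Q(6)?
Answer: -2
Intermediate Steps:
Q(R) = 3 + R² + 2*R
k = 51 (k = 3 + 6² + 2*6 = 3 + 36 + 12 = 51)
N(I, J) = J
d(-1, N(k, -1)) + 437*h(-4) = (-1 - 1) + 437*0 = -2 + 0 = -2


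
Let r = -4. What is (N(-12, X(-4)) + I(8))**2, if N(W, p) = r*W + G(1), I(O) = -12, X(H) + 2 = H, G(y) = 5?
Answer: 1681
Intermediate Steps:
X(H) = -2 + H
N(W, p) = 5 - 4*W (N(W, p) = -4*W + 5 = 5 - 4*W)
(N(-12, X(-4)) + I(8))**2 = ((5 - 4*(-12)) - 12)**2 = ((5 + 48) - 12)**2 = (53 - 12)**2 = 41**2 = 1681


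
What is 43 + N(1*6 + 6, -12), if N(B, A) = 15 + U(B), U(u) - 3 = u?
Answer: 73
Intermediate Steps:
U(u) = 3 + u
N(B, A) = 18 + B (N(B, A) = 15 + (3 + B) = 18 + B)
43 + N(1*6 + 6, -12) = 43 + (18 + (1*6 + 6)) = 43 + (18 + (6 + 6)) = 43 + (18 + 12) = 43 + 30 = 73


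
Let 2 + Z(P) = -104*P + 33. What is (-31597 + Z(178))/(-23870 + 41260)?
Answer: -25039/8695 ≈ -2.8797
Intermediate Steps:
Z(P) = 31 - 104*P (Z(P) = -2 + (-104*P + 33) = -2 + (33 - 104*P) = 31 - 104*P)
(-31597 + Z(178))/(-23870 + 41260) = (-31597 + (31 - 104*178))/(-23870 + 41260) = (-31597 + (31 - 18512))/17390 = (-31597 - 18481)*(1/17390) = -50078*1/17390 = -25039/8695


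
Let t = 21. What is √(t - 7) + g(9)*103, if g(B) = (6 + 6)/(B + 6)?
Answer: 412/5 + √14 ≈ 86.142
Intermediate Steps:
g(B) = 12/(6 + B)
√(t - 7) + g(9)*103 = √(21 - 7) + (12/(6 + 9))*103 = √14 + (12/15)*103 = √14 + (12*(1/15))*103 = √14 + (⅘)*103 = √14 + 412/5 = 412/5 + √14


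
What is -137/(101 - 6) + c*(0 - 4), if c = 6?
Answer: -2417/95 ≈ -25.442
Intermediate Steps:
-137/(101 - 6) + c*(0 - 4) = -137/(101 - 6) + 6*(0 - 4) = -137/95 + 6*(-4) = (1/95)*(-137) - 24 = -137/95 - 24 = -2417/95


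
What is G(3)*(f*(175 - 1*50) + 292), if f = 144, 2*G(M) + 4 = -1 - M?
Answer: -73168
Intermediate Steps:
G(M) = -5/2 - M/2 (G(M) = -2 + (-1 - M)/2 = -2 + (-½ - M/2) = -5/2 - M/2)
G(3)*(f*(175 - 1*50) + 292) = (-5/2 - ½*3)*(144*(175 - 1*50) + 292) = (-5/2 - 3/2)*(144*(175 - 50) + 292) = -4*(144*125 + 292) = -4*(18000 + 292) = -4*18292 = -73168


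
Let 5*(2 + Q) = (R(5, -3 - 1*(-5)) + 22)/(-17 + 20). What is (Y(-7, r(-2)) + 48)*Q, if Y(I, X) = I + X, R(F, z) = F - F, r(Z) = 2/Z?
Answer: -64/3 ≈ -21.333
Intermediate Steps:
R(F, z) = 0
Q = -8/15 (Q = -2 + ((0 + 22)/(-17 + 20))/5 = -2 + (22/3)/5 = -2 + (22*(1/3))/5 = -2 + (1/5)*(22/3) = -2 + 22/15 = -8/15 ≈ -0.53333)
(Y(-7, r(-2)) + 48)*Q = ((-7 + 2/(-2)) + 48)*(-8/15) = ((-7 + 2*(-1/2)) + 48)*(-8/15) = ((-7 - 1) + 48)*(-8/15) = (-8 + 48)*(-8/15) = 40*(-8/15) = -64/3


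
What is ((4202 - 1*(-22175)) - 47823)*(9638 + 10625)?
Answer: -434560298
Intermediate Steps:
((4202 - 1*(-22175)) - 47823)*(9638 + 10625) = ((4202 + 22175) - 47823)*20263 = (26377 - 47823)*20263 = -21446*20263 = -434560298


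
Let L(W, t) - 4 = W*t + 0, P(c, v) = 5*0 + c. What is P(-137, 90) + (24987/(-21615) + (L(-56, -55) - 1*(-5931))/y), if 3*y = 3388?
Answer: -288873037/2219140 ≈ -130.17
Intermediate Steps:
y = 3388/3 (y = (⅓)*3388 = 3388/3 ≈ 1129.3)
P(c, v) = c (P(c, v) = 0 + c = c)
L(W, t) = 4 + W*t (L(W, t) = 4 + (W*t + 0) = 4 + W*t)
P(-137, 90) + (24987/(-21615) + (L(-56, -55) - 1*(-5931))/y) = -137 + (24987/(-21615) + ((4 - 56*(-55)) - 1*(-5931))/(3388/3)) = -137 + (24987*(-1/21615) + ((4 + 3080) + 5931)*(3/3388)) = -137 + (-8329/7205 + (3084 + 5931)*(3/3388)) = -137 + (-8329/7205 + 9015*(3/3388)) = -137 + (-8329/7205 + 27045/3388) = -137 + 15149143/2219140 = -288873037/2219140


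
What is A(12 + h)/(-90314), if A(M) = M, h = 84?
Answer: -48/45157 ≈ -0.0010630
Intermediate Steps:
A(12 + h)/(-90314) = (12 + 84)/(-90314) = 96*(-1/90314) = -48/45157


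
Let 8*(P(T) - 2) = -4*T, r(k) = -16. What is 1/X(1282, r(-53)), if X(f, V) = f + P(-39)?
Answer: 2/2607 ≈ 0.00076716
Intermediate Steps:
P(T) = 2 - T/2 (P(T) = 2 + (-4*T)/8 = 2 - T/2)
X(f, V) = 43/2 + f (X(f, V) = f + (2 - ½*(-39)) = f + (2 + 39/2) = f + 43/2 = 43/2 + f)
1/X(1282, r(-53)) = 1/(43/2 + 1282) = 1/(2607/2) = 2/2607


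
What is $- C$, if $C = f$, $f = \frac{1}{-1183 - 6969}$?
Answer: $\frac{1}{8152} \approx 0.00012267$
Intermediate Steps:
$f = - \frac{1}{8152}$ ($f = \frac{1}{-8152} = - \frac{1}{8152} \approx -0.00012267$)
$C = - \frac{1}{8152} \approx -0.00012267$
$- C = \left(-1\right) \left(- \frac{1}{8152}\right) = \frac{1}{8152}$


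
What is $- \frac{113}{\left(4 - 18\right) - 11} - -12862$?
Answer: $\frac{321663}{25} \approx 12867.0$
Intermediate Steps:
$- \frac{113}{\left(4 - 18\right) - 11} - -12862 = - \frac{113}{-14 - 11} + 12862 = - \frac{113}{-25} + 12862 = \left(-113\right) \left(- \frac{1}{25}\right) + 12862 = \frac{113}{25} + 12862 = \frac{321663}{25}$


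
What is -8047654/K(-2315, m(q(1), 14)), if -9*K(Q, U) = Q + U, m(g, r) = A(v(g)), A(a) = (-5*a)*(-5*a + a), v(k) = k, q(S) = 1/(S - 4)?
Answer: -28341738/905 ≈ -31317.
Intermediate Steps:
q(S) = 1/(-4 + S)
A(a) = 20*a**2 (A(a) = (-5*a)*(-4*a) = 20*a**2)
m(g, r) = 20*g**2
K(Q, U) = -Q/9 - U/9 (K(Q, U) = -(Q + U)/9 = -Q/9 - U/9)
-8047654/K(-2315, m(q(1), 14)) = -8047654/(-1/9*(-2315) - 20*(1/(-4 + 1))**2/9) = -8047654/(2315/9 - 20*(1/(-3))**2/9) = -8047654/(2315/9 - 20*(-1/3)**2/9) = -8047654/(2315/9 - 20/(9*9)) = -8047654/(2315/9 - 1/9*20/9) = -8047654/(2315/9 - 20/81) = -8047654/20815/81 = -8047654*81/20815 = -28341738/905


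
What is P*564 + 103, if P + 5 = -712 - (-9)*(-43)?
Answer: -622553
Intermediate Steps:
P = -1104 (P = -5 + (-712 - (-9)*(-43)) = -5 + (-712 - 1*387) = -5 + (-712 - 387) = -5 - 1099 = -1104)
P*564 + 103 = -1104*564 + 103 = -622656 + 103 = -622553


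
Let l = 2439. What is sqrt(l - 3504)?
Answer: I*sqrt(1065) ≈ 32.634*I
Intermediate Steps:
sqrt(l - 3504) = sqrt(2439 - 3504) = sqrt(-1065) = I*sqrt(1065)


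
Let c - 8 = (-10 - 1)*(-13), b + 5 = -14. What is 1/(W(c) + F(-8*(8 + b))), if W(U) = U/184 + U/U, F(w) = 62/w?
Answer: 2024/5111 ≈ 0.39601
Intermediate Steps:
b = -19 (b = -5 - 14 = -19)
c = 151 (c = 8 + (-10 - 1)*(-13) = 8 - 11*(-13) = 8 + 143 = 151)
W(U) = 1 + U/184 (W(U) = U*(1/184) + 1 = U/184 + 1 = 1 + U/184)
1/(W(c) + F(-8*(8 + b))) = 1/((1 + (1/184)*151) + 62/((-8*(8 - 19)))) = 1/((1 + 151/184) + 62/((-8*(-11)))) = 1/(335/184 + 62/88) = 1/(335/184 + 62*(1/88)) = 1/(335/184 + 31/44) = 1/(5111/2024) = 2024/5111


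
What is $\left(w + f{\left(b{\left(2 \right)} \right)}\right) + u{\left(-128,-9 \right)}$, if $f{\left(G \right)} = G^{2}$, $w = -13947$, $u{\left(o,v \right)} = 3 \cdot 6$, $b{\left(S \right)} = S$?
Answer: $-13925$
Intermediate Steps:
$u{\left(o,v \right)} = 18$
$\left(w + f{\left(b{\left(2 \right)} \right)}\right) + u{\left(-128,-9 \right)} = \left(-13947 + 2^{2}\right) + 18 = \left(-13947 + 4\right) + 18 = -13943 + 18 = -13925$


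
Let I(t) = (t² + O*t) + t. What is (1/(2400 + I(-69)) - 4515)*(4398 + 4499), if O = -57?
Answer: -63267677854/1575 ≈ -4.0170e+7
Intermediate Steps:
I(t) = t² - 56*t (I(t) = (t² - 57*t) + t = t² - 56*t)
(1/(2400 + I(-69)) - 4515)*(4398 + 4499) = (1/(2400 - 69*(-56 - 69)) - 4515)*(4398 + 4499) = (1/(2400 - 69*(-125)) - 4515)*8897 = (1/(2400 + 8625) - 4515)*8897 = (1/11025 - 4515)*8897 = -49777874/11025*8897 = -63267677854/1575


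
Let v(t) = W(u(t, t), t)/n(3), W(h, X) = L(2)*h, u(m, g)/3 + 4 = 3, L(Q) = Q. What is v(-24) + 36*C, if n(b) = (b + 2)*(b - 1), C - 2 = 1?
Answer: 537/5 ≈ 107.40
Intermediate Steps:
C = 3 (C = 2 + 1 = 3)
u(m, g) = -3 (u(m, g) = -12 + 3*3 = -12 + 9 = -3)
W(h, X) = 2*h
n(b) = (-1 + b)*(2 + b) (n(b) = (2 + b)*(-1 + b) = (-1 + b)*(2 + b))
v(t) = -⅗ (v(t) = (2*(-3))/(-2 + 3 + 3²) = -6/(-2 + 3 + 9) = -6/10 = -6*⅒ = -⅗)
v(-24) + 36*C = -⅗ + 36*3 = -⅗ + 108 = 537/5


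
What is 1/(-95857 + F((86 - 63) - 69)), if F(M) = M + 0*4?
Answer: -1/95903 ≈ -1.0427e-5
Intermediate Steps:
F(M) = M (F(M) = M + 0 = M)
1/(-95857 + F((86 - 63) - 69)) = 1/(-95857 + ((86 - 63) - 69)) = 1/(-95857 + (23 - 69)) = 1/(-95857 - 46) = 1/(-95903) = -1/95903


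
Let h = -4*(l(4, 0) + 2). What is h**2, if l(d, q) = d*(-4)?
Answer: 3136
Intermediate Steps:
l(d, q) = -4*d
h = 56 (h = -4*(-4*4 + 2) = -4*(-16 + 2) = -4*(-14) = 56)
h**2 = 56**2 = 3136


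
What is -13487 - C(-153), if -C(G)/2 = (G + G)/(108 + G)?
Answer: -67367/5 ≈ -13473.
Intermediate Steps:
C(G) = -4*G/(108 + G) (C(G) = -2*(G + G)/(108 + G) = -2*2*G/(108 + G) = -4*G/(108 + G))
-13487 - C(-153) = -13487 - (-4)*(-153)/(108 - 153) = -13487 - (-4)*(-153)/(-45) = -13487 - (-4)*(-153)*(-1)/45 = -13487 - 1*(-68/5) = -13487 + 68/5 = -67367/5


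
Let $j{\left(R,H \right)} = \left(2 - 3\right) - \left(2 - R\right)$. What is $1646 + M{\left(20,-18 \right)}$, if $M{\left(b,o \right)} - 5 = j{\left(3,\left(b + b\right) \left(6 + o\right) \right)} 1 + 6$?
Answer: $1657$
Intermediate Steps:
$j{\left(R,H \right)} = -3 + R$ ($j{\left(R,H \right)} = -1 + \left(-2 + R\right) = -3 + R$)
$M{\left(b,o \right)} = 11$ ($M{\left(b,o \right)} = 5 + \left(\left(-3 + 3\right) 1 + 6\right) = 5 + \left(0 \cdot 1 + 6\right) = 5 + \left(0 + 6\right) = 5 + 6 = 11$)
$1646 + M{\left(20,-18 \right)} = 1646 + 11 = 1657$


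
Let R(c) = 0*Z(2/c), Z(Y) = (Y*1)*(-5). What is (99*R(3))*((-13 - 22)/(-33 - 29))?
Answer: 0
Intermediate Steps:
Z(Y) = -5*Y (Z(Y) = Y*(-5) = -5*Y)
R(c) = 0 (R(c) = 0*(-10/c) = 0)
(99*R(3))*((-13 - 22)/(-33 - 29)) = (99*0)*((-13 - 22)/(-33 - 29)) = 0*(-35/(-62)) = 0*(-35*(-1/62)) = 0*(35/62) = 0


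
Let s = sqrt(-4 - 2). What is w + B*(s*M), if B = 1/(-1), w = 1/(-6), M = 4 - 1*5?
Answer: -1/6 + I*sqrt(6) ≈ -0.16667 + 2.4495*I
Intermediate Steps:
M = -1 (M = 4 - 5 = -1)
s = I*sqrt(6) (s = sqrt(-6) = I*sqrt(6) ≈ 2.4495*I)
w = -1/6 ≈ -0.16667
B = -1 (B = 1*(-1) = -1)
w + B*(s*M) = -1/6 - I*sqrt(6)*(-1) = -1/6 - (-1)*I*sqrt(6) = -1/6 + I*sqrt(6)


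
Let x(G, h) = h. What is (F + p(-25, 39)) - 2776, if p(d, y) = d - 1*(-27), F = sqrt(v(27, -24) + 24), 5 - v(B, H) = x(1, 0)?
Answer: -2774 + sqrt(29) ≈ -2768.6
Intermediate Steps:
v(B, H) = 5 (v(B, H) = 5 - 1*0 = 5 + 0 = 5)
F = sqrt(29) (F = sqrt(5 + 24) = sqrt(29) ≈ 5.3852)
p(d, y) = 27 + d (p(d, y) = d + 27 = 27 + d)
(F + p(-25, 39)) - 2776 = (sqrt(29) + (27 - 25)) - 2776 = (sqrt(29) + 2) - 2776 = (2 + sqrt(29)) - 2776 = -2774 + sqrt(29)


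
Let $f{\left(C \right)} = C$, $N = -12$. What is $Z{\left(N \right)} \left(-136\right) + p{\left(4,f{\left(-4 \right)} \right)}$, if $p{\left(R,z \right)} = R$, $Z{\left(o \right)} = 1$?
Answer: $-132$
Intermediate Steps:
$Z{\left(N \right)} \left(-136\right) + p{\left(4,f{\left(-4 \right)} \right)} = 1 \left(-136\right) + 4 = -136 + 4 = -132$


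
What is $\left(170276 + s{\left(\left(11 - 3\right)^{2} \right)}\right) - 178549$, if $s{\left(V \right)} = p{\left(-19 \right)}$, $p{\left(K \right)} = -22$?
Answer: $-8295$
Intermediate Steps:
$s{\left(V \right)} = -22$
$\left(170276 + s{\left(\left(11 - 3\right)^{2} \right)}\right) - 178549 = \left(170276 - 22\right) - 178549 = 170254 - 178549 = -8295$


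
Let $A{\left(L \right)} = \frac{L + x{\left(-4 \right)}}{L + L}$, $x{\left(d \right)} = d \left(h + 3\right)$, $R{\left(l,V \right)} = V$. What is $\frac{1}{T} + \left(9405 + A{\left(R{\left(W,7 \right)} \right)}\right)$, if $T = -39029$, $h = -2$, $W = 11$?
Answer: $\frac{5139065503}{546406} \approx 9405.2$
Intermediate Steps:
$x{\left(d \right)} = d$ ($x{\left(d \right)} = d \left(-2 + 3\right) = d 1 = d$)
$A{\left(L \right)} = \frac{-4 + L}{2 L}$ ($A{\left(L \right)} = \frac{L - 4}{L + L} = \frac{-4 + L}{2 L}$)
$\frac{1}{T} + \left(9405 + A{\left(R{\left(W,7 \right)} \right)}\right) = \frac{1}{-39029} + \left(9405 + \frac{-4 + 7}{2 \cdot 7}\right) = - \frac{1}{39029} + \left(9405 + \frac{1}{2} \cdot \frac{1}{7} \cdot 3\right) = - \frac{1}{39029} + \left(9405 + \frac{3}{14}\right) = - \frac{1}{39029} + \frac{131673}{14} = \frac{5139065503}{546406}$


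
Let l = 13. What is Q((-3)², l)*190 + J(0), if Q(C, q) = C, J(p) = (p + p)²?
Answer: 1710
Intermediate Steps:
J(p) = 4*p² (J(p) = (2*p)² = 4*p²)
Q((-3)², l)*190 + J(0) = (-3)²*190 + 4*0² = 9*190 + 4*0 = 1710 + 0 = 1710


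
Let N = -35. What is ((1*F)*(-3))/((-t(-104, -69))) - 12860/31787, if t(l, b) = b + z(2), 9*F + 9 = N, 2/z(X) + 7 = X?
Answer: -6394120/33090267 ≈ -0.19323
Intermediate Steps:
z(X) = 2/(-7 + X)
F = -44/9 (F = -1 + (⅑)*(-35) = -1 - 35/9 = -44/9 ≈ -4.8889)
t(l, b) = -⅖ + b (t(l, b) = b + 2/(-7 + 2) = b + 2/(-5) = b + 2*(-⅕) = b - ⅖ = -⅖ + b)
((1*F)*(-3))/((-t(-104, -69))) - 12860/31787 = ((1*(-44/9))*(-3))/((-(-⅖ - 69))) - 12860/31787 = (-44/9*(-3))/((-1*(-347/5))) - 12860*1/31787 = 44/(3*(347/5)) - 12860/31787 = (44/3)*(5/347) - 12860/31787 = 220/1041 - 12860/31787 = -6394120/33090267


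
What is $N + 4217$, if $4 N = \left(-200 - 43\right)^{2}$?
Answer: $\frac{75917}{4} \approx 18979.0$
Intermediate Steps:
$N = \frac{59049}{4}$ ($N = \frac{\left(-200 - 43\right)^{2}}{4} = \frac{\left(-243\right)^{2}}{4} = \frac{1}{4} \cdot 59049 = \frac{59049}{4} \approx 14762.0$)
$N + 4217 = \frac{59049}{4} + 4217 = \frac{75917}{4}$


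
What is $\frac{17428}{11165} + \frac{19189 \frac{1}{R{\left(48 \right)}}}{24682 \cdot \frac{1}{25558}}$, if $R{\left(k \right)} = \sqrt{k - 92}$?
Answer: $\frac{17428}{11165} - \frac{245216231 i \sqrt{11}}{271502} \approx 1.5609 - 2995.5 i$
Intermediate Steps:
$R{\left(k \right)} = \sqrt{-92 + k}$
$\frac{17428}{11165} + \frac{19189 \frac{1}{R{\left(48 \right)}}}{24682 \cdot \frac{1}{25558}} = \frac{17428}{11165} + \frac{19189 \frac{1}{\sqrt{-92 + 48}}}{24682 \cdot \frac{1}{25558}} = 17428 \cdot \frac{1}{11165} + \frac{19189 \frac{1}{\sqrt{-44}}}{24682 \cdot \frac{1}{25558}} = \frac{17428}{11165} + \frac{19189 \frac{1}{2 i \sqrt{11}}}{\frac{12341}{12779}} = \frac{17428}{11165} + 19189 \left(- \frac{i \sqrt{11}}{22}\right) \frac{12779}{12341} = \frac{17428}{11165} + - \frac{19189 i \sqrt{11}}{22} \cdot \frac{12779}{12341} = \frac{17428}{11165} - \frac{245216231 i \sqrt{11}}{271502}$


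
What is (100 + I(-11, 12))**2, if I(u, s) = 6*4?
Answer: 15376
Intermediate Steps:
I(u, s) = 24
(100 + I(-11, 12))**2 = (100 + 24)**2 = 124**2 = 15376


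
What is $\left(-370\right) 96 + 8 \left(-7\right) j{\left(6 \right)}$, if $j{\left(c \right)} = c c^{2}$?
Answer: $-47616$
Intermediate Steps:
$j{\left(c \right)} = c^{3}$
$\left(-370\right) 96 + 8 \left(-7\right) j{\left(6 \right)} = \left(-370\right) 96 + 8 \left(-7\right) 6^{3} = -35520 - 12096 = -47616$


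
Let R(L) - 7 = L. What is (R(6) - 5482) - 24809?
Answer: -30278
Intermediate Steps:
R(L) = 7 + L
(R(6) - 5482) - 24809 = ((7 + 6) - 5482) - 24809 = (13 - 5482) - 24809 = -5469 - 24809 = -30278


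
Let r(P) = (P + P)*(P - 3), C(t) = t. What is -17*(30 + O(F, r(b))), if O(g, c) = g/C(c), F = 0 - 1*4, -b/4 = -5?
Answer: -5099/10 ≈ -509.90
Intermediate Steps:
b = 20 (b = -4*(-5) = 20)
F = -4 (F = 0 - 4 = -4)
r(P) = 2*P*(-3 + P) (r(P) = (2*P)*(-3 + P) = 2*P*(-3 + P))
O(g, c) = g/c
-17*(30 + O(F, r(b))) = -17*(30 - 4*1/(40*(-3 + 20))) = -17*(30 - 4/(2*20*17)) = -17*(30 - 4/680) = -17*(30 - 4*1/680) = -17*(30 - 1/170) = -17*5099/170 = -5099/10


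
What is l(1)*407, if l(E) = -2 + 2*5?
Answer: 3256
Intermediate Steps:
l(E) = 8 (l(E) = -2 + 10 = 8)
l(1)*407 = 8*407 = 3256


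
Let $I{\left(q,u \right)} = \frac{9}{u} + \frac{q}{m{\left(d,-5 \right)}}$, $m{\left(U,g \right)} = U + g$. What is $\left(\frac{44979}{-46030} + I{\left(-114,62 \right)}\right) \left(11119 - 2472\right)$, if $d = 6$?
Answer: $- \frac{708436751199}{713465} \approx -9.9295 \cdot 10^{5}$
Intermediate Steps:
$I{\left(q,u \right)} = q + \frac{9}{u}$ ($I{\left(q,u \right)} = \frac{9}{u} + \frac{q}{6 - 5} = \frac{9}{u} + \frac{q}{1} = \frac{9}{u} + q 1 = \frac{9}{u} + q = q + \frac{9}{u}$)
$\left(\frac{44979}{-46030} + I{\left(-114,62 \right)}\right) \left(11119 - 2472\right) = \left(\frac{44979}{-46030} - \left(114 - \frac{9}{62}\right)\right) \left(11119 - 2472\right) = \left(44979 \left(- \frac{1}{46030}\right) + \left(-114 + 9 \cdot \frac{1}{62}\right)\right) 8647 = \left(- \frac{44979}{46030} + \left(-114 + \frac{9}{62}\right)\right) 8647 = \left(- \frac{44979}{46030} - \frac{7059}{62}\right) 8647 = \left(- \frac{81928617}{713465}\right) 8647 = - \frac{708436751199}{713465}$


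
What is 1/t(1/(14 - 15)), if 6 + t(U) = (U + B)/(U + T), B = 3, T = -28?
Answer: -29/176 ≈ -0.16477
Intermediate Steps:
t(U) = -6 + (3 + U)/(-28 + U) (t(U) = -6 + (U + 3)/(U - 28) = -6 + (3 + U)/(-28 + U))
1/t(1/(14 - 15)) = 1/((171 - 5/(14 - 15))/(-28 + 1/(14 - 15))) = 1/((171 - 5/(-1))/(-28 + 1/(-1))) = 1/((171 - 5*(-1))/(-28 - 1)) = 1/((171 + 5)/(-29)) = 1/(-1/29*176) = 1/(-176/29) = -29/176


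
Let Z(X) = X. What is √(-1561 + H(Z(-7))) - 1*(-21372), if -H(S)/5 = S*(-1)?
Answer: 21372 + 2*I*√399 ≈ 21372.0 + 39.95*I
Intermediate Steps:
H(S) = 5*S (H(S) = -5*S*(-1) = -(-5)*S = 5*S)
√(-1561 + H(Z(-7))) - 1*(-21372) = √(-1561 + 5*(-7)) - 1*(-21372) = √(-1561 - 35) + 21372 = √(-1596) + 21372 = 2*I*√399 + 21372 = 21372 + 2*I*√399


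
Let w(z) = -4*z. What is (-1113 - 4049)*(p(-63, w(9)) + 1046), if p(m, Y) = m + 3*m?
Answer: -4098628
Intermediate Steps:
p(m, Y) = 4*m
(-1113 - 4049)*(p(-63, w(9)) + 1046) = (-1113 - 4049)*(4*(-63) + 1046) = -5162*(-252 + 1046) = -5162*794 = -4098628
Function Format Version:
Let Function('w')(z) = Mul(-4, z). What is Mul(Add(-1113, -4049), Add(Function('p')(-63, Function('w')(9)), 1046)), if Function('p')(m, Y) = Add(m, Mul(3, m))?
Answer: -4098628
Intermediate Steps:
Function('p')(m, Y) = Mul(4, m)
Mul(Add(-1113, -4049), Add(Function('p')(-63, Function('w')(9)), 1046)) = Mul(Add(-1113, -4049), Add(Mul(4, -63), 1046)) = Mul(-5162, Add(-252, 1046)) = Mul(-5162, 794) = -4098628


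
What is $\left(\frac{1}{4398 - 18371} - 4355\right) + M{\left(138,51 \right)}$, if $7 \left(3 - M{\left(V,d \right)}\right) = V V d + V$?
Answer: $- \frac{13998794165}{97811} \approx -1.4312 \cdot 10^{5}$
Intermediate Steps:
$M{\left(V,d \right)} = 3 - \frac{V}{7} - \frac{d V^{2}}{7}$ ($M{\left(V,d \right)} = 3 - \frac{V V d + V}{7} = 3 - \frac{V^{2} d + V}{7} = 3 - \frac{d V^{2} + V}{7} = 3 - \frac{V + d V^{2}}{7} = 3 - \left(\frac{V}{7} + \frac{d V^{2}}{7}\right) = 3 - \frac{V}{7} - \frac{d V^{2}}{7}$)
$\left(\frac{1}{4398 - 18371} - 4355\right) + M{\left(138,51 \right)} = \left(\frac{1}{4398 - 18371} - 4355\right) - \left(\frac{117}{7} + \frac{971244}{7}\right) = \left(\frac{1}{-13973} - 4355\right) - \left(\frac{117}{7} + \frac{971244}{7}\right) = \left(- \frac{1}{13973} - 4355\right) - \frac{971361}{7} = - \frac{60852416}{13973} - \frac{971361}{7} = - \frac{13998794165}{97811}$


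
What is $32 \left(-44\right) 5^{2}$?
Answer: $-35200$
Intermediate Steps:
$32 \left(-44\right) 5^{2} = \left(-1408\right) 25 = -35200$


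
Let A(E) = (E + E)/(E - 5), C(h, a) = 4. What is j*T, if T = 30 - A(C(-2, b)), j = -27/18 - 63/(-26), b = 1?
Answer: 456/13 ≈ 35.077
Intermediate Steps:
A(E) = 2*E/(-5 + E) (A(E) = (2*E)/(-5 + E) = 2*E/(-5 + E))
j = 12/13 (j = -27*1/18 - 63*(-1/26) = -3/2 + 63/26 = 12/13 ≈ 0.92308)
T = 38 (T = 30 - 2*4/(-5 + 4) = 30 - 2*4/(-1) = 30 - 2*4*(-1) = 30 - 1*(-8) = 30 + 8 = 38)
j*T = (12/13)*38 = 456/13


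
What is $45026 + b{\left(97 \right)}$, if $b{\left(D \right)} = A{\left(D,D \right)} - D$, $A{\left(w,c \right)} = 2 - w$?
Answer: $44834$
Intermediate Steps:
$b{\left(D \right)} = 2 - 2 D$ ($b{\left(D \right)} = \left(2 - D\right) - D = 2 - 2 D$)
$45026 + b{\left(97 \right)} = 45026 + \left(2 - 194\right) = 45026 - 192 = 44834$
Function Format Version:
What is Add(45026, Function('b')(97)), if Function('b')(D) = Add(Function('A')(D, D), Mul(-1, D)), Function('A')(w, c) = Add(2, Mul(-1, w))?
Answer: 44834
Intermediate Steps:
Function('b')(D) = Add(2, Mul(-2, D)) (Function('b')(D) = Add(Add(2, Mul(-1, D)), Mul(-1, D)) = Add(2, Mul(-2, D)))
Add(45026, Function('b')(97)) = Add(45026, Add(2, Mul(-2, 97))) = Add(45026, Add(2, -194)) = Add(45026, -192) = 44834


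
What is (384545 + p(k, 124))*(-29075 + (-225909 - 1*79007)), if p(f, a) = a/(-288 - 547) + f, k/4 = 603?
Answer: -107915488333261/835 ≈ -1.2924e+11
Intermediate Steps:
k = 2412 (k = 4*603 = 2412)
p(f, a) = f - a/835 (p(f, a) = a/(-835) + f = -a/835 + f = f - a/835)
(384545 + p(k, 124))*(-29075 + (-225909 - 1*79007)) = (384545 + (2412 - 1/835*124))*(-29075 + (-225909 - 1*79007)) = (384545 + (2412 - 124/835))*(-29075 + (-225909 - 79007)) = (384545 + 2013896/835)*(-29075 - 304916) = (323108971/835)*(-333991) = -107915488333261/835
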